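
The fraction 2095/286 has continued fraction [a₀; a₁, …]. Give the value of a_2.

⌊2095/286⌋ = 7, remainder 93
⌊286/93⌋ = 3, remainder 7
⌊93/7⌋ = 13, remainder 2

13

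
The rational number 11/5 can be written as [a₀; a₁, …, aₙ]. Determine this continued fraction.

11 ÷ 5 → quotient 2, remainder 1
5 ÷ 1 → quotient 5, remainder 0

[2; 5]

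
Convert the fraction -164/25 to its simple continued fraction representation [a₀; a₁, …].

-164 ÷ 25 → quotient -7, remainder 11
25 ÷ 11 → quotient 2, remainder 3
11 ÷ 3 → quotient 3, remainder 2
3 ÷ 2 → quotient 1, remainder 1
2 ÷ 1 → quotient 2, remainder 0

[-7; 2, 3, 1, 2]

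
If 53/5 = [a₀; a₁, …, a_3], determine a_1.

Run the Euclidean algorithm, recording each quotient:
⌊53/5⌋ = 10, remainder 3
⌊5/3⌋ = 1, remainder 2

1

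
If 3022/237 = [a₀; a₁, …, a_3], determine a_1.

1

3022 ÷ 237 → quotient 12, remainder 178
237 ÷ 178 → quotient 1, remainder 59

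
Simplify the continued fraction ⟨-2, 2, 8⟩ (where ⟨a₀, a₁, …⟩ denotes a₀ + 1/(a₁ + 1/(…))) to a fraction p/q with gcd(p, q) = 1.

Compute successive convergents:
a_0 = -2: -2/1
a_1 = 2: -3/2
a_2 = 8: -26/17

-26/17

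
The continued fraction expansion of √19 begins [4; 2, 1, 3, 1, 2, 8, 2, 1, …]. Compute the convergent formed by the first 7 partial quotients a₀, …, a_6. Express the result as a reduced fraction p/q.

1421/326

a_0 = 4: 4/1
a_1 = 2: 9/2
a_2 = 1: 13/3
a_3 = 3: 48/11
a_4 = 1: 61/14
a_5 = 2: 170/39
a_6 = 8: 1421/326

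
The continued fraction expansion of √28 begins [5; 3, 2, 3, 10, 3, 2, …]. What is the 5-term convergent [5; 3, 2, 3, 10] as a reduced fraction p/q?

Start with 10.
3 + 1/(10/1) = 3 + 1/10 = 31/10
2 + 1/(31/10) = 2 + 10/31 = 72/31
3 + 1/(72/31) = 3 + 31/72 = 247/72
5 + 1/(247/72) = 5 + 72/247 = 1307/247

1307/247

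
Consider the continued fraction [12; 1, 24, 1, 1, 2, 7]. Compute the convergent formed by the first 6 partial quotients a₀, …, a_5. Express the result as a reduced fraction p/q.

a_0 = 12: 12/1
a_1 = 1: 13/1
a_2 = 24: 324/25
a_3 = 1: 337/26
a_4 = 1: 661/51
a_5 = 2: 1659/128

1659/128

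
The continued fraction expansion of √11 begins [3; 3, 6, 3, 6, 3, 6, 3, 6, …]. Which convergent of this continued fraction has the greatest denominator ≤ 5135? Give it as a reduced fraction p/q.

3970/1197

List convergents until the denominator exceeds the bound:
a_0 = 3: 3/1  (≤ bound)
a_1 = 3: 10/3  (≤ bound)
a_2 = 6: 63/19  (≤ bound)
a_3 = 3: 199/60  (≤ bound)
a_4 = 6: 1257/379  (≤ bound)
a_5 = 3: 3970/1197  (≤ bound)
a_6 = 6: 25077/7561  (> 5135, stop)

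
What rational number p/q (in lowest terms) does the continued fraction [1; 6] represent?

7/6

Starting at the tail and folding back:
Start with 6.
1 + 1/(6/1) = 1 + 1/6 = 7/6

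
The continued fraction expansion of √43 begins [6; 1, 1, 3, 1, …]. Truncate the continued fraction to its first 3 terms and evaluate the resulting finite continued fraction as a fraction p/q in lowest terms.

a_0 = 6: 6/1
a_1 = 1: 7/1
a_2 = 1: 13/2

13/2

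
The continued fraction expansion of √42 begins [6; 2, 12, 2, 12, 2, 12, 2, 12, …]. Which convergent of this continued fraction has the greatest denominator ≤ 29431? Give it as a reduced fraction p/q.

109194/16849

List convergents until the denominator exceeds the bound:
a_0 = 6: 6/1  (≤ bound)
a_1 = 2: 13/2  (≤ bound)
a_2 = 12: 162/25  (≤ bound)
a_3 = 2: 337/52  (≤ bound)
a_4 = 12: 4206/649  (≤ bound)
a_5 = 2: 8749/1350  (≤ bound)
a_6 = 12: 109194/16849  (≤ bound)
a_7 = 2: 227137/35048  (> 29431, stop)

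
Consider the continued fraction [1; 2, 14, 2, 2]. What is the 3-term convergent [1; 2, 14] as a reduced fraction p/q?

43/29

Start with 14.
2 + 1/(14/1) = 2 + 1/14 = 29/14
1 + 1/(29/14) = 1 + 14/29 = 43/29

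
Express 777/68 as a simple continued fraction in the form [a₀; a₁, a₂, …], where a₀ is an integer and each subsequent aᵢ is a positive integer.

[11; 2, 2, 1, 9]

Repeatedly divide and take the remainder:
777 ÷ 68 → quotient 11, remainder 29
68 ÷ 29 → quotient 2, remainder 10
29 ÷ 10 → quotient 2, remainder 9
10 ÷ 9 → quotient 1, remainder 1
9 ÷ 1 → quotient 9, remainder 0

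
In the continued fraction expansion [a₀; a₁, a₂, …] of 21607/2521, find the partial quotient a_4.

32

Repeatedly divide and take the remainder:
21607 ÷ 2521 → quotient 8, remainder 1439
2521 ÷ 1439 → quotient 1, remainder 1082
1439 ÷ 1082 → quotient 1, remainder 357
1082 ÷ 357 → quotient 3, remainder 11
357 ÷ 11 → quotient 32, remainder 5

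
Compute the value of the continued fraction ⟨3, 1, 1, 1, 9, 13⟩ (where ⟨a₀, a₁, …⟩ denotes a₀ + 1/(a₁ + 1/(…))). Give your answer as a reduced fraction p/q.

Use the convergent recurrence hₖ = aₖ·hₖ₋₁ + hₖ₋₂ (and likewise for the denominators kₖ):
a_0 = 3: 3/1
a_1 = 1: 4/1
a_2 = 1: 7/2
a_3 = 1: 11/3
a_4 = 9: 106/29
a_5 = 13: 1389/380

1389/380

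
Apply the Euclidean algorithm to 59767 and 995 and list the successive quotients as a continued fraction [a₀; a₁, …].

[60; 14, 1, 5, 1, 2, 3]

⌊59767/995⌋ = 60, remainder 67
⌊995/67⌋ = 14, remainder 57
⌊67/57⌋ = 1, remainder 10
⌊57/10⌋ = 5, remainder 7
⌊10/7⌋ = 1, remainder 3
⌊7/3⌋ = 2, remainder 1
⌊3/1⌋ = 3, remainder 0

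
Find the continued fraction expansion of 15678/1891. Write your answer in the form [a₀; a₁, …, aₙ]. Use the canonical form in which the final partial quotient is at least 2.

15678 = 8·1891 + 550, so a_0 = 8
1891 = 3·550 + 241, so a_1 = 3
550 = 2·241 + 68, so a_2 = 2
241 = 3·68 + 37, so a_3 = 3
68 = 1·37 + 31, so a_4 = 1
37 = 1·31 + 6, so a_5 = 1
31 = 5·6 + 1, so a_6 = 5
6 = 6·1 + 0, so a_7 = 6

[8; 3, 2, 3, 1, 1, 5, 6]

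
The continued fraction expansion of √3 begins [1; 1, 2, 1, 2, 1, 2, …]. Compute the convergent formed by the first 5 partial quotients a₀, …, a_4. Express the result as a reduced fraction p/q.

Start with 2.
1 + 1/(2/1) = 1 + 1/2 = 3/2
2 + 1/(3/2) = 2 + 2/3 = 8/3
1 + 1/(8/3) = 1 + 3/8 = 11/8
1 + 1/(11/8) = 1 + 8/11 = 19/11

19/11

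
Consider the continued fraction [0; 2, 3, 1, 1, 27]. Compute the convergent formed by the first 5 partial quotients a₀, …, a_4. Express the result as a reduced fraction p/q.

7/16

a_0 = 0: 0/1
a_1 = 2: 1/2
a_2 = 3: 3/7
a_3 = 1: 4/9
a_4 = 1: 7/16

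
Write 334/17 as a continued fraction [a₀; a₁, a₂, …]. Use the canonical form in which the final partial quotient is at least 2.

[19; 1, 1, 1, 5]

Apply division with remainder until the remainder is 0:
⌊334/17⌋ = 19, remainder 11
⌊17/11⌋ = 1, remainder 6
⌊11/6⌋ = 1, remainder 5
⌊6/5⌋ = 1, remainder 1
⌊5/1⌋ = 5, remainder 0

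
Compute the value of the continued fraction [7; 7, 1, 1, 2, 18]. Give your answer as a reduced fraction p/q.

4985/699

a_0 = 7: 7/1
a_1 = 7: 50/7
a_2 = 1: 57/8
a_3 = 1: 107/15
a_4 = 2: 271/38
a_5 = 18: 4985/699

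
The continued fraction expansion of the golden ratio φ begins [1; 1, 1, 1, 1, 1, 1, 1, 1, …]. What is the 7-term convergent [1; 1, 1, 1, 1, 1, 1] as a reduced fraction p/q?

Work from the innermost term outward:
Start with 1.
1 + 1/(1/1) = 1 + 1/1 = 2/1
1 + 1/(2/1) = 1 + 1/2 = 3/2
1 + 1/(3/2) = 1 + 2/3 = 5/3
1 + 1/(5/3) = 1 + 3/5 = 8/5
1 + 1/(8/5) = 1 + 5/8 = 13/8
1 + 1/(13/8) = 1 + 8/13 = 21/13

21/13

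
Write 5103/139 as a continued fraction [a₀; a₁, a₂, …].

[36; 1, 2, 2, 9, 2]

Repeatedly divide and take the remainder:
5103 = 36·139 + 99, so a_0 = 36
139 = 1·99 + 40, so a_1 = 1
99 = 2·40 + 19, so a_2 = 2
40 = 2·19 + 2, so a_3 = 2
19 = 9·2 + 1, so a_4 = 9
2 = 2·1 + 0, so a_5 = 2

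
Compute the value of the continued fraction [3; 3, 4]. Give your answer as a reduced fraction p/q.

43/13

a_0 = 3: 3/1
a_1 = 3: 10/3
a_2 = 4: 43/13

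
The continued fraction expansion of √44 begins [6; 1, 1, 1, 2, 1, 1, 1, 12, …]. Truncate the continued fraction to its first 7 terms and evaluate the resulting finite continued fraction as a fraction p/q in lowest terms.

126/19

a_0 = 6: 6/1
a_1 = 1: 7/1
a_2 = 1: 13/2
a_3 = 1: 20/3
a_4 = 2: 53/8
a_5 = 1: 73/11
a_6 = 1: 126/19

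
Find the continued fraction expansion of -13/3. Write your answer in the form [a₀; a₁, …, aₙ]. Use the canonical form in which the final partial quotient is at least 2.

-13 = -5·3 + 2, so a_0 = -5
3 = 1·2 + 1, so a_1 = 1
2 = 2·1 + 0, so a_2 = 2

[-5; 1, 2]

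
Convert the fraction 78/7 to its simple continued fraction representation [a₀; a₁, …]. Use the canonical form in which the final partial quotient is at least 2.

⌊78/7⌋ = 11, remainder 1
⌊7/1⌋ = 7, remainder 0

[11; 7]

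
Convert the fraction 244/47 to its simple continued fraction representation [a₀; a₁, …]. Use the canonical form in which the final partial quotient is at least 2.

[5; 5, 4, 2]

⌊244/47⌋ = 5, remainder 9
⌊47/9⌋ = 5, remainder 2
⌊9/2⌋ = 4, remainder 1
⌊2/1⌋ = 2, remainder 0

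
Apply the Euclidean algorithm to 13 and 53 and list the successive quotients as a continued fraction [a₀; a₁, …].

13 = 0·53 + 13, so a_0 = 0
53 = 4·13 + 1, so a_1 = 4
13 = 13·1 + 0, so a_2 = 13

[0; 4, 13]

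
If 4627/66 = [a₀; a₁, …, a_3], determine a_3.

Repeatedly divide and take the remainder:
⌊4627/66⌋ = 70, remainder 7
⌊66/7⌋ = 9, remainder 3
⌊7/3⌋ = 2, remainder 1
⌊3/1⌋ = 3, remainder 0

3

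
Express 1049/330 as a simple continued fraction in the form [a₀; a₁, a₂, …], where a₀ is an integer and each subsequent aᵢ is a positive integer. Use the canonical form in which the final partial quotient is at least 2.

[3; 5, 1, 1, 2, 5, 2]

Repeatedly divide and take the remainder:
⌊1049/330⌋ = 3, remainder 59
⌊330/59⌋ = 5, remainder 35
⌊59/35⌋ = 1, remainder 24
⌊35/24⌋ = 1, remainder 11
⌊24/11⌋ = 2, remainder 2
⌊11/2⌋ = 5, remainder 1
⌊2/1⌋ = 2, remainder 0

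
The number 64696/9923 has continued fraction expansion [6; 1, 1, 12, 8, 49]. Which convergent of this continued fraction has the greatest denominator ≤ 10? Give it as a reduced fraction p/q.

13/2

a_0 = 6: 6/1  (≤ bound)
a_1 = 1: 7/1  (≤ bound)
a_2 = 1: 13/2  (≤ bound)
a_3 = 12: 163/25  (> 10, stop)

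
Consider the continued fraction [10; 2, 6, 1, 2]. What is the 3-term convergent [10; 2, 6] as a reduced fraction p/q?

Collapse the nested fraction from the inside out:
Start with 6.
2 + 1/(6/1) = 2 + 1/6 = 13/6
10 + 1/(13/6) = 10 + 6/13 = 136/13

136/13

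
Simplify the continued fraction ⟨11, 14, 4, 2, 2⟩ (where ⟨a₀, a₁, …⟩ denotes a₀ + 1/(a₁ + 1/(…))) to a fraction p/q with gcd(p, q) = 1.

Build up convergents one term at a time:
a_0 = 11: 11/1
a_1 = 14: 155/14
a_2 = 4: 631/57
a_3 = 2: 1417/128
a_4 = 2: 3465/313

3465/313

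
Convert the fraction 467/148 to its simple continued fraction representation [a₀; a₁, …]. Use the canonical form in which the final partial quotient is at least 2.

[3; 6, 2, 3, 3]

467 = 3·148 + 23, so a_0 = 3
148 = 6·23 + 10, so a_1 = 6
23 = 2·10 + 3, so a_2 = 2
10 = 3·3 + 1, so a_3 = 3
3 = 3·1 + 0, so a_4 = 3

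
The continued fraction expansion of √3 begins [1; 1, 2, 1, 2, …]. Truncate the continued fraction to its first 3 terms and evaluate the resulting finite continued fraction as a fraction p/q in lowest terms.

5/3

Start with 2.
1 + 1/(2/1) = 1 + 1/2 = 3/2
1 + 1/(3/2) = 1 + 2/3 = 5/3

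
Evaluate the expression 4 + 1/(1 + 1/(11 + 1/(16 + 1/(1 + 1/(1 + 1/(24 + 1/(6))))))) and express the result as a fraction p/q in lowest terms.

Build up convergents one term at a time:
a_0 = 4: 4/1
a_1 = 1: 5/1
a_2 = 11: 59/12
a_3 = 16: 949/193
a_4 = 1: 1008/205
a_5 = 1: 1957/398
a_6 = 24: 47976/9757
a_7 = 6: 289813/58940

289813/58940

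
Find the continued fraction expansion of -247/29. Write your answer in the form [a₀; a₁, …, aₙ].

-247 ÷ 29 → quotient -9, remainder 14
29 ÷ 14 → quotient 2, remainder 1
14 ÷ 1 → quotient 14, remainder 0

[-9; 2, 14]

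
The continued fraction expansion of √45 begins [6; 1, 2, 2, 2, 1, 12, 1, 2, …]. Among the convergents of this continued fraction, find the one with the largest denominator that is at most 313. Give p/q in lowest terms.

a_0 = 6: 6/1  (≤ bound)
a_1 = 1: 7/1  (≤ bound)
a_2 = 2: 20/3  (≤ bound)
a_3 = 2: 47/7  (≤ bound)
a_4 = 2: 114/17  (≤ bound)
a_5 = 1: 161/24  (≤ bound)
a_6 = 12: 2046/305  (≤ bound)
a_7 = 1: 2207/329  (> 313, stop)

2046/305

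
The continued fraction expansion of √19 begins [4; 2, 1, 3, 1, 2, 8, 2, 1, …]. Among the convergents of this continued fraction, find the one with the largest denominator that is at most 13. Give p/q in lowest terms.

a_0 = 4: 4/1  (≤ bound)
a_1 = 2: 9/2  (≤ bound)
a_2 = 1: 13/3  (≤ bound)
a_3 = 3: 48/11  (≤ bound)
a_4 = 1: 61/14  (> 13, stop)

48/11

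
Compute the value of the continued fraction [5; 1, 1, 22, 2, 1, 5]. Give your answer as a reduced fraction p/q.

Starting at the tail and folding back:
Start with 5.
1 + 1/(5/1) = 1 + 1/5 = 6/5
2 + 1/(6/5) = 2 + 5/6 = 17/6
22 + 1/(17/6) = 22 + 6/17 = 380/17
1 + 1/(380/17) = 1 + 17/380 = 397/380
1 + 1/(397/380) = 1 + 380/397 = 777/397
5 + 1/(777/397) = 5 + 397/777 = 4282/777

4282/777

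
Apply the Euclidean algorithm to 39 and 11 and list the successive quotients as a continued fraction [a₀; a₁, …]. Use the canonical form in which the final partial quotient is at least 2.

[3; 1, 1, 5]

Apply division with remainder until the remainder is 0:
⌊39/11⌋ = 3, remainder 6
⌊11/6⌋ = 1, remainder 5
⌊6/5⌋ = 1, remainder 1
⌊5/1⌋ = 5, remainder 0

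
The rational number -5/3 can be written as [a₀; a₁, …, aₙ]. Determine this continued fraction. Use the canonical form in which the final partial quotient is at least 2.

[-2; 3]

⌊-5/3⌋ = -2, remainder 1
⌊3/1⌋ = 3, remainder 0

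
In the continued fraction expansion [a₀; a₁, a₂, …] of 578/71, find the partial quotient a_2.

10

578 ÷ 71 → quotient 8, remainder 10
71 ÷ 10 → quotient 7, remainder 1
10 ÷ 1 → quotient 10, remainder 0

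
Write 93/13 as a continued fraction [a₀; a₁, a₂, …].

[7; 6, 2]

Repeatedly divide and take the remainder:
⌊93/13⌋ = 7, remainder 2
⌊13/2⌋ = 6, remainder 1
⌊2/1⌋ = 2, remainder 0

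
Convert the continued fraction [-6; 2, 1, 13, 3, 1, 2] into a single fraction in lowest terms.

Work from the innermost term outward:
Start with 2.
1 + 1/(2/1) = 1 + 1/2 = 3/2
3 + 1/(3/2) = 3 + 2/3 = 11/3
13 + 1/(11/3) = 13 + 3/11 = 146/11
1 + 1/(146/11) = 1 + 11/146 = 157/146
2 + 1/(157/146) = 2 + 146/157 = 460/157
-6 + 1/(460/157) = -6 + 157/460 = -2603/460

-2603/460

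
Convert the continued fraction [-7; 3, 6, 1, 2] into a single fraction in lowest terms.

-421/63

Build up convergents one term at a time:
a_0 = -7: -7/1
a_1 = 3: -20/3
a_2 = 6: -127/19
a_3 = 1: -147/22
a_4 = 2: -421/63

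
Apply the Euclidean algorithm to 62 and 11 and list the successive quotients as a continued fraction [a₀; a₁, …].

Repeatedly divide and take the remainder:
62 = 5·11 + 7, so a_0 = 5
11 = 1·7 + 4, so a_1 = 1
7 = 1·4 + 3, so a_2 = 1
4 = 1·3 + 1, so a_3 = 1
3 = 3·1 + 0, so a_4 = 3

[5; 1, 1, 1, 3]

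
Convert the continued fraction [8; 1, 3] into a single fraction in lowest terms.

35/4

a_0 = 8: 8/1
a_1 = 1: 9/1
a_2 = 3: 35/4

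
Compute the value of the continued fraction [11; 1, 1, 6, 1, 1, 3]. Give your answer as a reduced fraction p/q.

1142/99

Starting at the tail and folding back:
Start with 3.
1 + 1/(3/1) = 1 + 1/3 = 4/3
1 + 1/(4/3) = 1 + 3/4 = 7/4
6 + 1/(7/4) = 6 + 4/7 = 46/7
1 + 1/(46/7) = 1 + 7/46 = 53/46
1 + 1/(53/46) = 1 + 46/53 = 99/53
11 + 1/(99/53) = 11 + 53/99 = 1142/99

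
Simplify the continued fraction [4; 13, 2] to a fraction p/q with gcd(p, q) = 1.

110/27

Use the convergent recurrence hₖ = aₖ·hₖ₋₁ + hₖ₋₂ (and likewise for the denominators kₖ):
a_0 = 4: 4/1
a_1 = 13: 53/13
a_2 = 2: 110/27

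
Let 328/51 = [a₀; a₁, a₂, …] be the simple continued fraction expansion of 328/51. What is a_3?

7

Repeatedly divide and take the remainder:
⌊328/51⌋ = 6, remainder 22
⌊51/22⌋ = 2, remainder 7
⌊22/7⌋ = 3, remainder 1
⌊7/1⌋ = 7, remainder 0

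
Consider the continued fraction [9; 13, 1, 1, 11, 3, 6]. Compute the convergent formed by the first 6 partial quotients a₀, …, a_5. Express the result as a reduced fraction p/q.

Start with 3.
11 + 1/(3/1) = 11 + 1/3 = 34/3
1 + 1/(34/3) = 1 + 3/34 = 37/34
1 + 1/(37/34) = 1 + 34/37 = 71/37
13 + 1/(71/37) = 13 + 37/71 = 960/71
9 + 1/(960/71) = 9 + 71/960 = 8711/960

8711/960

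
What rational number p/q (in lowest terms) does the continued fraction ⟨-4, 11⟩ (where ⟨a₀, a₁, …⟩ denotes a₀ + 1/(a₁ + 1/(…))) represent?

-43/11

a_0 = -4: -4/1
a_1 = 11: -43/11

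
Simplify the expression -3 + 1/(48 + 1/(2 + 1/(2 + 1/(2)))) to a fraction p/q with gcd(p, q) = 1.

-1731/581

Start with 2.
2 + 1/(2/1) = 2 + 1/2 = 5/2
2 + 1/(5/2) = 2 + 2/5 = 12/5
48 + 1/(12/5) = 48 + 5/12 = 581/12
-3 + 1/(581/12) = -3 + 12/581 = -1731/581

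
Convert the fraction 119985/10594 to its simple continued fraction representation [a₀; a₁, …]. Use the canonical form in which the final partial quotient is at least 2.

[11; 3, 14, 3, 7, 1, 2, 3]

Apply division with remainder until the remainder is 0:
119985 ÷ 10594 → quotient 11, remainder 3451
10594 ÷ 3451 → quotient 3, remainder 241
3451 ÷ 241 → quotient 14, remainder 77
241 ÷ 77 → quotient 3, remainder 10
77 ÷ 10 → quotient 7, remainder 7
10 ÷ 7 → quotient 1, remainder 3
7 ÷ 3 → quotient 2, remainder 1
3 ÷ 1 → quotient 3, remainder 0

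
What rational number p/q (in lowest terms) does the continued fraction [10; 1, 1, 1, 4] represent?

149/14

Start with 4.
1 + 1/(4/1) = 1 + 1/4 = 5/4
1 + 1/(5/4) = 1 + 4/5 = 9/5
1 + 1/(9/5) = 1 + 5/9 = 14/9
10 + 1/(14/9) = 10 + 9/14 = 149/14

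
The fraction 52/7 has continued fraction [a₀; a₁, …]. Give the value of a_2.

Apply division with remainder until the remainder is 0:
52 ÷ 7 → quotient 7, remainder 3
7 ÷ 3 → quotient 2, remainder 1
3 ÷ 1 → quotient 3, remainder 0

3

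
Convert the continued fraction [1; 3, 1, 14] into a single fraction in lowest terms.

a_0 = 1: 1/1
a_1 = 3: 4/3
a_2 = 1: 5/4
a_3 = 14: 74/59

74/59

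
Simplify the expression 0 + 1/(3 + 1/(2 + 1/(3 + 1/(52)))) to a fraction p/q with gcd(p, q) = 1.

366/1255

Start with 52.
3 + 1/(52/1) = 3 + 1/52 = 157/52
2 + 1/(157/52) = 2 + 52/157 = 366/157
3 + 1/(366/157) = 3 + 157/366 = 1255/366
0 + 1/(1255/366) = 0 + 366/1255 = 366/1255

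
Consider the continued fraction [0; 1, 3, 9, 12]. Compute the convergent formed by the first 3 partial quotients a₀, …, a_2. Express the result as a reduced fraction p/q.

Start with 3.
1 + 1/(3/1) = 1 + 1/3 = 4/3
0 + 1/(4/3) = 0 + 3/4 = 3/4

3/4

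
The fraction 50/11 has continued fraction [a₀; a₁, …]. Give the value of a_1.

Apply division with remainder until the remainder is 0:
⌊50/11⌋ = 4, remainder 6
⌊11/6⌋ = 1, remainder 5

1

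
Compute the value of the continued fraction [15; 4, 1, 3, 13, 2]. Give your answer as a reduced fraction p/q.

Compute successive convergents:
a_0 = 15: 15/1
a_1 = 4: 61/4
a_2 = 1: 76/5
a_3 = 3: 289/19
a_4 = 13: 3833/252
a_5 = 2: 7955/523

7955/523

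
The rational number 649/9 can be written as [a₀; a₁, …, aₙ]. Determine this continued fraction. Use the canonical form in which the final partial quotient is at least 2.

[72; 9]

Run the Euclidean algorithm, recording each quotient:
⌊649/9⌋ = 72, remainder 1
⌊9/1⌋ = 9, remainder 0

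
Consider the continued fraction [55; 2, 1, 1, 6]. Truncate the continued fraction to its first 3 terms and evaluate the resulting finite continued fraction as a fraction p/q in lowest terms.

166/3

Collapse the nested fraction from the inside out:
Start with 1.
2 + 1/(1/1) = 2 + 1/1 = 3/1
55 + 1/(3/1) = 55 + 1/3 = 166/3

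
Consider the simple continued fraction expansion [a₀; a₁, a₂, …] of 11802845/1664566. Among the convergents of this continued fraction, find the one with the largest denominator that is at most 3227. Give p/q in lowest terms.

List convergents until the denominator exceeds the bound:
a_0 = 7: 7/1  (≤ bound)
a_1 = 11: 78/11  (≤ bound)
a_2 = 31: 2425/342  (≤ bound)
a_3 = 11: 26753/3773  (> 3227, stop)

2425/342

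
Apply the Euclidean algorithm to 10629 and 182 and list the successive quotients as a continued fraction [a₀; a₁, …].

[58; 2, 2, 36]

Apply division with remainder until the remainder is 0:
⌊10629/182⌋ = 58, remainder 73
⌊182/73⌋ = 2, remainder 36
⌊73/36⌋ = 2, remainder 1
⌊36/1⌋ = 36, remainder 0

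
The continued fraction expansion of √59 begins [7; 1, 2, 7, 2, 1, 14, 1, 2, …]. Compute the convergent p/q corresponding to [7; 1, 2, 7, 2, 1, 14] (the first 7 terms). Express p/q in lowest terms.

Start with 14.
1 + 1/(14/1) = 1 + 1/14 = 15/14
2 + 1/(15/14) = 2 + 14/15 = 44/15
7 + 1/(44/15) = 7 + 15/44 = 323/44
2 + 1/(323/44) = 2 + 44/323 = 690/323
1 + 1/(690/323) = 1 + 323/690 = 1013/690
7 + 1/(1013/690) = 7 + 690/1013 = 7781/1013

7781/1013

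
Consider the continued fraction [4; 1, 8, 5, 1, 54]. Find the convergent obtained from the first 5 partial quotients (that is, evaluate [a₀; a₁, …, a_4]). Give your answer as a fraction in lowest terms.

Start with 1.
5 + 1/(1/1) = 5 + 1/1 = 6/1
8 + 1/(6/1) = 8 + 1/6 = 49/6
1 + 1/(49/6) = 1 + 6/49 = 55/49
4 + 1/(55/49) = 4 + 49/55 = 269/55

269/55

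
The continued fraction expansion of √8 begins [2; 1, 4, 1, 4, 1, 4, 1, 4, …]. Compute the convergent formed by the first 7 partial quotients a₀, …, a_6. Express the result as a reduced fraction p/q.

478/169

Compute successive convergents:
a_0 = 2: 2/1
a_1 = 1: 3/1
a_2 = 4: 14/5
a_3 = 1: 17/6
a_4 = 4: 82/29
a_5 = 1: 99/35
a_6 = 4: 478/169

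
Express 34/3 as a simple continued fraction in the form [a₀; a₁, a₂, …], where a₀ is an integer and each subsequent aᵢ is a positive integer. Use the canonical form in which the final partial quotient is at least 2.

34 ÷ 3 → quotient 11, remainder 1
3 ÷ 1 → quotient 3, remainder 0

[11; 3]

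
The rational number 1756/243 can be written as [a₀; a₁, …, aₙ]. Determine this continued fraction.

⌊1756/243⌋ = 7, remainder 55
⌊243/55⌋ = 4, remainder 23
⌊55/23⌋ = 2, remainder 9
⌊23/9⌋ = 2, remainder 5
⌊9/5⌋ = 1, remainder 4
⌊5/4⌋ = 1, remainder 1
⌊4/1⌋ = 4, remainder 0

[7; 4, 2, 2, 1, 1, 4]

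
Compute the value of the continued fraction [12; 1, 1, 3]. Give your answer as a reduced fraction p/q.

88/7

Starting at the tail and folding back:
Start with 3.
1 + 1/(3/1) = 1 + 1/3 = 4/3
1 + 1/(4/3) = 1 + 3/4 = 7/4
12 + 1/(7/4) = 12 + 4/7 = 88/7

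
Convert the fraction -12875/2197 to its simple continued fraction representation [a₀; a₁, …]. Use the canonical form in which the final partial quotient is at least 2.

[-6; 7, 6, 2, 1, 1, 9]

Run the Euclidean algorithm, recording each quotient:
⌊-12875/2197⌋ = -6, remainder 307
⌊2197/307⌋ = 7, remainder 48
⌊307/48⌋ = 6, remainder 19
⌊48/19⌋ = 2, remainder 10
⌊19/10⌋ = 1, remainder 9
⌊10/9⌋ = 1, remainder 1
⌊9/1⌋ = 9, remainder 0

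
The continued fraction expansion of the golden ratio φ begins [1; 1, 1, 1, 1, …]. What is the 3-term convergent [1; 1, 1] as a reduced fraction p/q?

3/2

Work from the innermost term outward:
Start with 1.
1 + 1/(1/1) = 1 + 1/1 = 2/1
1 + 1/(2/1) = 1 + 1/2 = 3/2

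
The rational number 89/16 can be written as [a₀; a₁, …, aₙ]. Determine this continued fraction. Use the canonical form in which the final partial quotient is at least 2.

89 ÷ 16 → quotient 5, remainder 9
16 ÷ 9 → quotient 1, remainder 7
9 ÷ 7 → quotient 1, remainder 2
7 ÷ 2 → quotient 3, remainder 1
2 ÷ 1 → quotient 2, remainder 0

[5; 1, 1, 3, 2]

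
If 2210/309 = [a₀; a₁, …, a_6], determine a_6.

2210 ÷ 309 → quotient 7, remainder 47
309 ÷ 47 → quotient 6, remainder 27
47 ÷ 27 → quotient 1, remainder 20
27 ÷ 20 → quotient 1, remainder 7
20 ÷ 7 → quotient 2, remainder 6
7 ÷ 6 → quotient 1, remainder 1
6 ÷ 1 → quotient 6, remainder 0

6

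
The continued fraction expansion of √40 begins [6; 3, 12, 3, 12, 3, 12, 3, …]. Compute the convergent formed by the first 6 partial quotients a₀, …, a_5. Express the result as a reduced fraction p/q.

a_0 = 6: 6/1
a_1 = 3: 19/3
a_2 = 12: 234/37
a_3 = 3: 721/114
a_4 = 12: 8886/1405
a_5 = 3: 27379/4329

27379/4329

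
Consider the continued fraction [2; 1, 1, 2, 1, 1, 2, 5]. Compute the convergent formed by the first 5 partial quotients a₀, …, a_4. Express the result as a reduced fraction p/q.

18/7

Use the convergent recurrence hₖ = aₖ·hₖ₋₁ + hₖ₋₂ (and likewise for the denominators kₖ):
a_0 = 2: 2/1
a_1 = 1: 3/1
a_2 = 1: 5/2
a_3 = 2: 13/5
a_4 = 1: 18/7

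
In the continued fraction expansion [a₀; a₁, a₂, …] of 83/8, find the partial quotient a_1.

Repeatedly divide and take the remainder:
83 ÷ 8 → quotient 10, remainder 3
8 ÷ 3 → quotient 2, remainder 2

2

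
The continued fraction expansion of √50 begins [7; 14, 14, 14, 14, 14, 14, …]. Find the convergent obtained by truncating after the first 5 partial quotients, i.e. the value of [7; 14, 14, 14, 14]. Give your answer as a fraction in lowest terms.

275807/39005

a_0 = 7: 7/1
a_1 = 14: 99/14
a_2 = 14: 1393/197
a_3 = 14: 19601/2772
a_4 = 14: 275807/39005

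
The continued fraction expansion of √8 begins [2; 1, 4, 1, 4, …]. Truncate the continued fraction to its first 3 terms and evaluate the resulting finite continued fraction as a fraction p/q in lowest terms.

Compute successive convergents:
a_0 = 2: 2/1
a_1 = 1: 3/1
a_2 = 4: 14/5

14/5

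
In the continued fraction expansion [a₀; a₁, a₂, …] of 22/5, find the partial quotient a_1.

⌊22/5⌋ = 4, remainder 2
⌊5/2⌋ = 2, remainder 1

2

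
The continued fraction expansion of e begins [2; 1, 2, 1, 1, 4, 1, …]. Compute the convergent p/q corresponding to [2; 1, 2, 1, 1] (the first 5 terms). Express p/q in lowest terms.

19/7

a_0 = 2: 2/1
a_1 = 1: 3/1
a_2 = 2: 8/3
a_3 = 1: 11/4
a_4 = 1: 19/7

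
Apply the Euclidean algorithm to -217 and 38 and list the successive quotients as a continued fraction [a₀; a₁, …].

[-6; 3, 2, 5]

Repeatedly divide and take the remainder:
-217 ÷ 38 → quotient -6, remainder 11
38 ÷ 11 → quotient 3, remainder 5
11 ÷ 5 → quotient 2, remainder 1
5 ÷ 1 → quotient 5, remainder 0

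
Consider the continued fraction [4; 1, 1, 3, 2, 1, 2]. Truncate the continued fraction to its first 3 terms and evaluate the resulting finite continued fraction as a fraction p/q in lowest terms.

9/2

a_0 = 4: 4/1
a_1 = 1: 5/1
a_2 = 1: 9/2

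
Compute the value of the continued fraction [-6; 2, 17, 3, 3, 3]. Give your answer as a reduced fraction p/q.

Start with 3.
3 + 1/(3/1) = 3 + 1/3 = 10/3
3 + 1/(10/3) = 3 + 3/10 = 33/10
17 + 1/(33/10) = 17 + 10/33 = 571/33
2 + 1/(571/33) = 2 + 33/571 = 1175/571
-6 + 1/(1175/571) = -6 + 571/1175 = -6479/1175

-6479/1175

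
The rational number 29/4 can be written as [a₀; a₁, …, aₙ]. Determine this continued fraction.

[7; 4]

29 ÷ 4 → quotient 7, remainder 1
4 ÷ 1 → quotient 4, remainder 0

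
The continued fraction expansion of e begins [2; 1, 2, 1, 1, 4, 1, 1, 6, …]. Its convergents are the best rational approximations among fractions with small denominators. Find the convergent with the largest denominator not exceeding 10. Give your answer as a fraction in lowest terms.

a_0 = 2: 2/1  (≤ bound)
a_1 = 1: 3/1  (≤ bound)
a_2 = 2: 8/3  (≤ bound)
a_3 = 1: 11/4  (≤ bound)
a_4 = 1: 19/7  (≤ bound)
a_5 = 4: 87/32  (> 10, stop)

19/7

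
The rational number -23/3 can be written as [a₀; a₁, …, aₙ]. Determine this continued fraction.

[-8; 3]

Apply division with remainder until the remainder is 0:
⌊-23/3⌋ = -8, remainder 1
⌊3/1⌋ = 3, remainder 0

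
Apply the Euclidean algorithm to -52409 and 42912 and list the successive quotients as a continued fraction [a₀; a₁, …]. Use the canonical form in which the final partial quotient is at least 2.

[-2; 1, 3, 1, 1, 13, 35, 10]

⌊-52409/42912⌋ = -2, remainder 33415
⌊42912/33415⌋ = 1, remainder 9497
⌊33415/9497⌋ = 3, remainder 4924
⌊9497/4924⌋ = 1, remainder 4573
⌊4924/4573⌋ = 1, remainder 351
⌊4573/351⌋ = 13, remainder 10
⌊351/10⌋ = 35, remainder 1
⌊10/1⌋ = 10, remainder 0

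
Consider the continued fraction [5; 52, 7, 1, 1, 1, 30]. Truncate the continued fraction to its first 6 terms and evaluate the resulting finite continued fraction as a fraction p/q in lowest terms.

Compute successive convergents:
a_0 = 5: 5/1
a_1 = 52: 261/52
a_2 = 7: 1832/365
a_3 = 1: 2093/417
a_4 = 1: 3925/782
a_5 = 1: 6018/1199

6018/1199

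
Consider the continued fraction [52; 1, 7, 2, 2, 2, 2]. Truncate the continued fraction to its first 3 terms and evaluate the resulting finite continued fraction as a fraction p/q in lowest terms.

a_0 = 52: 52/1
a_1 = 1: 53/1
a_2 = 7: 423/8

423/8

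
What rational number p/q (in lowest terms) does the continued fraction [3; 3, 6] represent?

Start with 6.
3 + 1/(6/1) = 3 + 1/6 = 19/6
3 + 1/(19/6) = 3 + 6/19 = 63/19

63/19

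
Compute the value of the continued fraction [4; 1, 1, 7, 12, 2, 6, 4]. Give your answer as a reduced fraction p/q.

Use the convergent recurrence hₖ = aₖ·hₖ₋₁ + hₖ₋₂ (and likewise for the denominators kₖ):
a_0 = 4: 4/1
a_1 = 1: 5/1
a_2 = 1: 9/2
a_3 = 7: 68/15
a_4 = 12: 825/182
a_5 = 2: 1718/379
a_6 = 6: 11133/2456
a_7 = 4: 46250/10203

46250/10203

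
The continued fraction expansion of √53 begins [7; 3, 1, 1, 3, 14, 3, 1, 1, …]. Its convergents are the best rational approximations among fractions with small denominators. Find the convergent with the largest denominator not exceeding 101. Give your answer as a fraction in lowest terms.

a_0 = 7: 7/1  (≤ bound)
a_1 = 3: 22/3  (≤ bound)
a_2 = 1: 29/4  (≤ bound)
a_3 = 1: 51/7  (≤ bound)
a_4 = 3: 182/25  (≤ bound)
a_5 = 14: 2599/357  (> 101, stop)

182/25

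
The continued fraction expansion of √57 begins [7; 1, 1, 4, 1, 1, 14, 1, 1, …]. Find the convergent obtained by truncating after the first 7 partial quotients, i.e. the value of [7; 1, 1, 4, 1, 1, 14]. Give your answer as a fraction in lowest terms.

2197/291

Start with 14.
1 + 1/(14/1) = 1 + 1/14 = 15/14
1 + 1/(15/14) = 1 + 14/15 = 29/15
4 + 1/(29/15) = 4 + 15/29 = 131/29
1 + 1/(131/29) = 1 + 29/131 = 160/131
1 + 1/(160/131) = 1 + 131/160 = 291/160
7 + 1/(291/160) = 7 + 160/291 = 2197/291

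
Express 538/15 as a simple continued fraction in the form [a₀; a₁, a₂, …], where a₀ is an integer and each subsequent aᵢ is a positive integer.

⌊538/15⌋ = 35, remainder 13
⌊15/13⌋ = 1, remainder 2
⌊13/2⌋ = 6, remainder 1
⌊2/1⌋ = 2, remainder 0

[35; 1, 6, 2]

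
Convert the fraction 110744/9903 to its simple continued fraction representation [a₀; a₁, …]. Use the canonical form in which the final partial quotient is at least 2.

Apply division with remainder until the remainder is 0:
110744 ÷ 9903 → quotient 11, remainder 1811
9903 ÷ 1811 → quotient 5, remainder 848
1811 ÷ 848 → quotient 2, remainder 115
848 ÷ 115 → quotient 7, remainder 43
115 ÷ 43 → quotient 2, remainder 29
43 ÷ 29 → quotient 1, remainder 14
29 ÷ 14 → quotient 2, remainder 1
14 ÷ 1 → quotient 14, remainder 0

[11; 5, 2, 7, 2, 1, 2, 14]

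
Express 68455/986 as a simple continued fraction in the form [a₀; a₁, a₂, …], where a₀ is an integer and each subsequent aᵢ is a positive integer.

[69; 2, 2, 1, 12, 11]

68455 ÷ 986 → quotient 69, remainder 421
986 ÷ 421 → quotient 2, remainder 144
421 ÷ 144 → quotient 2, remainder 133
144 ÷ 133 → quotient 1, remainder 11
133 ÷ 11 → quotient 12, remainder 1
11 ÷ 1 → quotient 11, remainder 0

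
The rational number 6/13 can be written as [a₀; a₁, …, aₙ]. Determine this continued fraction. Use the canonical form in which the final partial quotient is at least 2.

[0; 2, 6]

Run the Euclidean algorithm, recording each quotient:
6 = 0·13 + 6, so a_0 = 0
13 = 2·6 + 1, so a_1 = 2
6 = 6·1 + 0, so a_2 = 6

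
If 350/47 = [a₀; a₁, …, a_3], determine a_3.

350 = 7·47 + 21, so a_0 = 7
47 = 2·21 + 5, so a_1 = 2
21 = 4·5 + 1, so a_2 = 4
5 = 5·1 + 0, so a_3 = 5

5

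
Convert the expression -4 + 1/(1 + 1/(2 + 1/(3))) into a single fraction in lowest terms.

a_0 = -4: -4/1
a_1 = 1: -3/1
a_2 = 2: -10/3
a_3 = 3: -33/10

-33/10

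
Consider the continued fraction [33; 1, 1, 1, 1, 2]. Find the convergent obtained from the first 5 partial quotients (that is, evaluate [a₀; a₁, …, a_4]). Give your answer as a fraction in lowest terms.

Compute successive convergents:
a_0 = 33: 33/1
a_1 = 1: 34/1
a_2 = 1: 67/2
a_3 = 1: 101/3
a_4 = 1: 168/5

168/5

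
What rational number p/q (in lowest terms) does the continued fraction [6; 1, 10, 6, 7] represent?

a_0 = 6: 6/1
a_1 = 1: 7/1
a_2 = 10: 76/11
a_3 = 6: 463/67
a_4 = 7: 3317/480

3317/480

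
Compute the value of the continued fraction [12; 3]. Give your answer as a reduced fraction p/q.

Start with 3.
12 + 1/(3/1) = 12 + 1/3 = 37/3

37/3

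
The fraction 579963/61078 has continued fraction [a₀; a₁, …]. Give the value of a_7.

579963 ÷ 61078 → quotient 9, remainder 30261
61078 ÷ 30261 → quotient 2, remainder 556
30261 ÷ 556 → quotient 54, remainder 237
556 ÷ 237 → quotient 2, remainder 82
237 ÷ 82 → quotient 2, remainder 73
82 ÷ 73 → quotient 1, remainder 9
73 ÷ 9 → quotient 8, remainder 1
9 ÷ 1 → quotient 9, remainder 0

9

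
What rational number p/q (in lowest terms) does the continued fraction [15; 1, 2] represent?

Work from the innermost term outward:
Start with 2.
1 + 1/(2/1) = 1 + 1/2 = 3/2
15 + 1/(3/2) = 15 + 2/3 = 47/3

47/3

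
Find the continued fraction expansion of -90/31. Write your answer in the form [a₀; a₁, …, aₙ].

Apply division with remainder until the remainder is 0:
-90 = -3·31 + 3, so a_0 = -3
31 = 10·3 + 1, so a_1 = 10
3 = 3·1 + 0, so a_2 = 3

[-3; 10, 3]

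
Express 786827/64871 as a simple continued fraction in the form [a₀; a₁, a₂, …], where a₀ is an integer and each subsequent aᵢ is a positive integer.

[12; 7, 1, 2, 1, 14, 10, 14]

⌊786827/64871⌋ = 12, remainder 8375
⌊64871/8375⌋ = 7, remainder 6246
⌊8375/6246⌋ = 1, remainder 2129
⌊6246/2129⌋ = 2, remainder 1988
⌊2129/1988⌋ = 1, remainder 141
⌊1988/141⌋ = 14, remainder 14
⌊141/14⌋ = 10, remainder 1
⌊14/1⌋ = 14, remainder 0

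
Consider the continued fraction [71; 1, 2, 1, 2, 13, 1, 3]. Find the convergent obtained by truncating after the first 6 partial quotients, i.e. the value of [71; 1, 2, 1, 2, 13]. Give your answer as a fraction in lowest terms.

10544/147

Build up convergents one term at a time:
a_0 = 71: 71/1
a_1 = 1: 72/1
a_2 = 2: 215/3
a_3 = 1: 287/4
a_4 = 2: 789/11
a_5 = 13: 10544/147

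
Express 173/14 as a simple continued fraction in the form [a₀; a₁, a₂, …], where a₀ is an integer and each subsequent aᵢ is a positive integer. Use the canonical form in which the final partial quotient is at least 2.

⌊173/14⌋ = 12, remainder 5
⌊14/5⌋ = 2, remainder 4
⌊5/4⌋ = 1, remainder 1
⌊4/1⌋ = 4, remainder 0

[12; 2, 1, 4]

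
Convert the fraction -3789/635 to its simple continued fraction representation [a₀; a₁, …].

⌊-3789/635⌋ = -6, remainder 21
⌊635/21⌋ = 30, remainder 5
⌊21/5⌋ = 4, remainder 1
⌊5/1⌋ = 5, remainder 0

[-6; 30, 4, 5]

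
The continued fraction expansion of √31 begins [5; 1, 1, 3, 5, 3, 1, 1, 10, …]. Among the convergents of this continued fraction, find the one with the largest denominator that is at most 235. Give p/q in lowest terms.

863/155

a_0 = 5: 5/1  (≤ bound)
a_1 = 1: 6/1  (≤ bound)
a_2 = 1: 11/2  (≤ bound)
a_3 = 3: 39/7  (≤ bound)
a_4 = 5: 206/37  (≤ bound)
a_5 = 3: 657/118  (≤ bound)
a_6 = 1: 863/155  (≤ bound)
a_7 = 1: 1520/273  (> 235, stop)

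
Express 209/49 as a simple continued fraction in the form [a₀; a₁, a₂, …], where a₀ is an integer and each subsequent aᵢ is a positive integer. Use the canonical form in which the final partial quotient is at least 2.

Repeatedly divide and take the remainder:
209 ÷ 49 → quotient 4, remainder 13
49 ÷ 13 → quotient 3, remainder 10
13 ÷ 10 → quotient 1, remainder 3
10 ÷ 3 → quotient 3, remainder 1
3 ÷ 1 → quotient 3, remainder 0

[4; 3, 1, 3, 3]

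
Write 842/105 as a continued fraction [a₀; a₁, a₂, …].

[8; 52, 2]

842 = 8·105 + 2, so a_0 = 8
105 = 52·2 + 1, so a_1 = 52
2 = 2·1 + 0, so a_2 = 2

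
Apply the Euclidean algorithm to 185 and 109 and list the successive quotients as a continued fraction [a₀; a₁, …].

[1; 1, 2, 3, 3, 3]

Apply division with remainder until the remainder is 0:
⌊185/109⌋ = 1, remainder 76
⌊109/76⌋ = 1, remainder 33
⌊76/33⌋ = 2, remainder 10
⌊33/10⌋ = 3, remainder 3
⌊10/3⌋ = 3, remainder 1
⌊3/1⌋ = 3, remainder 0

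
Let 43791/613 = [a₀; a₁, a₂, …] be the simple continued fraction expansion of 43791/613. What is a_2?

3

43791 = 71·613 + 268, so a_0 = 71
613 = 2·268 + 77, so a_1 = 2
268 = 3·77 + 37, so a_2 = 3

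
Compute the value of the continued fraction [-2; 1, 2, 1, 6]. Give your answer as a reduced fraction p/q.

Start with 6.
1 + 1/(6/1) = 1 + 1/6 = 7/6
2 + 1/(7/6) = 2 + 6/7 = 20/7
1 + 1/(20/7) = 1 + 7/20 = 27/20
-2 + 1/(27/20) = -2 + 20/27 = -34/27

-34/27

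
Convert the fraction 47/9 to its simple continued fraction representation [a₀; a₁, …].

⌊47/9⌋ = 5, remainder 2
⌊9/2⌋ = 4, remainder 1
⌊2/1⌋ = 2, remainder 0

[5; 4, 2]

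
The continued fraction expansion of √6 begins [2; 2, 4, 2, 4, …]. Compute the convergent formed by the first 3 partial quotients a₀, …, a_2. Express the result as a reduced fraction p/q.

Start with 4.
2 + 1/(4/1) = 2 + 1/4 = 9/4
2 + 1/(9/4) = 2 + 4/9 = 22/9

22/9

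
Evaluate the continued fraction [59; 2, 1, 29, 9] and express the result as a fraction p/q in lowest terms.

47707/804

a_0 = 59: 59/1
a_1 = 2: 119/2
a_2 = 1: 178/3
a_3 = 29: 5281/89
a_4 = 9: 47707/804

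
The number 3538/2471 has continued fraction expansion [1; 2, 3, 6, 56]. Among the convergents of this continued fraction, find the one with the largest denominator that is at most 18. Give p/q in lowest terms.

a_0 = 1: 1/1  (≤ bound)
a_1 = 2: 3/2  (≤ bound)
a_2 = 3: 10/7  (≤ bound)
a_3 = 6: 63/44  (> 18, stop)

10/7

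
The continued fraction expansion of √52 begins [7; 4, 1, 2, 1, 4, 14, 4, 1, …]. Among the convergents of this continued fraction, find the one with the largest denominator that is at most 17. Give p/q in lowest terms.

a_0 = 7: 7/1  (≤ bound)
a_1 = 4: 29/4  (≤ bound)
a_2 = 1: 36/5  (≤ bound)
a_3 = 2: 101/14  (≤ bound)
a_4 = 1: 137/19  (> 17, stop)

101/14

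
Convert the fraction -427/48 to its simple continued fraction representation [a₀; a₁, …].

⌊-427/48⌋ = -9, remainder 5
⌊48/5⌋ = 9, remainder 3
⌊5/3⌋ = 1, remainder 2
⌊3/2⌋ = 1, remainder 1
⌊2/1⌋ = 2, remainder 0

[-9; 9, 1, 1, 2]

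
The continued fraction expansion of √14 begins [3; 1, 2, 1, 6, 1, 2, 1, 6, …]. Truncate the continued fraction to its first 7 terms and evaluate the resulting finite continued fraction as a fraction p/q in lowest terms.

a_0 = 3: 3/1
a_1 = 1: 4/1
a_2 = 2: 11/3
a_3 = 1: 15/4
a_4 = 6: 101/27
a_5 = 1: 116/31
a_6 = 2: 333/89

333/89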